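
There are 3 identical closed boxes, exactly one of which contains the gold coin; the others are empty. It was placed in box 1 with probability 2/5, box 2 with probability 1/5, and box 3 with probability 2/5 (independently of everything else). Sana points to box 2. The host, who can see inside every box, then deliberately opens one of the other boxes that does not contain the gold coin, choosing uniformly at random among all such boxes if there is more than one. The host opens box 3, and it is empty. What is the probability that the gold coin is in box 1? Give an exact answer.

4/5

Consider each possible location of the gold coin in turn.
If it is in box 1 (prior 2/5): the host has no choice, probability 1; weight (2/5)·1 = 2/5.
If it is in box 2 (prior 1/5): the host has 2 equally likely choices, so probability 1/2; weight (1/5)·(1/2) = 1/10.
If it is in box 3 (prior 2/5): the host opened box 3, so this case is ruled out; weight (2/5)·0 = 0.
The weights sum to 1/2.
So P(the gold coin in box 1 | the host opened box 3) = (2/5) / (1/2) = 4/5.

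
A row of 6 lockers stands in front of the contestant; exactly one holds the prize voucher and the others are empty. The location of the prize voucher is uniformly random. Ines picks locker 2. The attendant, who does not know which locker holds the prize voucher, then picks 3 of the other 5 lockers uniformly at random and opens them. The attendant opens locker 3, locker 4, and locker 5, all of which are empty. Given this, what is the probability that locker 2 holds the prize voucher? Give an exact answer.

Because the attendant chose which lockers to open without knowing where the prize voucher is, the choice is independent of the prize location. Learning that none of the 3 opened lockers holds the prize voucher simply rules out those 3 locations and leaves the remaining 3 lockers still equally likely by symmetry.
So P(the prize voucher in locker 2) = 1/3.

1/3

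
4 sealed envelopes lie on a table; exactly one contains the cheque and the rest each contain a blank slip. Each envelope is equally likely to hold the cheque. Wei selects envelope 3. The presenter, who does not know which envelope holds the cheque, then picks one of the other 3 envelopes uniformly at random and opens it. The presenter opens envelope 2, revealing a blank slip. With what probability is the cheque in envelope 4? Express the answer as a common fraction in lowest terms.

Because the presenter chose which envelope to open without knowing where the cheque is, the choice is independent of the prize location. Learning that envelope 2 does not hold the cheque simply rules out that one location and leaves the remaining 3 envelopes still equally likely by symmetry.
So P(the cheque in envelope 4) = 1/3.

1/3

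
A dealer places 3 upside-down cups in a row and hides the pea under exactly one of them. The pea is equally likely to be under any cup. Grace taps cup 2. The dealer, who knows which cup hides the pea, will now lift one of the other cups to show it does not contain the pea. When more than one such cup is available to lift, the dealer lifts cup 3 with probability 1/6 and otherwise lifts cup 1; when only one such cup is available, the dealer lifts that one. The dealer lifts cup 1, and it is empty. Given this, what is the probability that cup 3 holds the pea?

Apply Bayes' rule, conditioning on where the pea actually is.
If it is under cup 1 (prior 1/3): the dealer opened cup 1, so this case is ruled out; weight (1/3)·0 = 0.
If it is under cup 2 (prior 1/3): cup 3 is available but not opened, probability 5/6; weight (1/3)·(5/6) = 5/18.
If it is under cup 3 (prior 1/3): only cup 1 is available, probability 1; weight (1/3)·1 = 1/3.
The weights sum to 11/18.
So P(the pea under cup 3 | the dealer opened cup 1) = (1/3) / (11/18) = 6/11.

6/11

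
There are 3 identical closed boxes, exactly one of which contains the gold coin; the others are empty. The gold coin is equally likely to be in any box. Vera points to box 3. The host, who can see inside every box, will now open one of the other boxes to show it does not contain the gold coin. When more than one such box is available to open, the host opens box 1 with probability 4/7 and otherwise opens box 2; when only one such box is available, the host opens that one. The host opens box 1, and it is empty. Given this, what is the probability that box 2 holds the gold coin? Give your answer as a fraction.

7/11

Condition on the true location of the gold coin.
If it is in box 1 (prior 1/3): the host opened box 1, so this case is ruled out; weight (1/3)·0 = 0.
If it is in box 2 (prior 1/3): only box 1 is available, probability 1; weight (1/3)·1 = 1/3.
If it is in box 3 (prior 1/3): box 1 is available, opened with probability 4/7; weight (1/3)·(4/7) = 4/21.
The weights sum to 11/21.
So P(the gold coin in box 2 | the host opened box 1) = (1/3) / (11/21) = 7/11.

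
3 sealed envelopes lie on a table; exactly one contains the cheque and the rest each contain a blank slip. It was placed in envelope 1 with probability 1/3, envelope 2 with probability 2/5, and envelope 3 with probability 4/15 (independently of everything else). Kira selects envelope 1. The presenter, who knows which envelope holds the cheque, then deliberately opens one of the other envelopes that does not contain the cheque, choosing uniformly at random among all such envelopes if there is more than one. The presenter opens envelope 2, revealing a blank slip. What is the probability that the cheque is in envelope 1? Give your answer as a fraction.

5/13

Apply Bayes' rule, conditioning on where the cheque actually is.
If it is in envelope 1 (prior 1/3): the presenter has 2 equally likely choices, so probability 1/2; weight (1/3)·(1/2) = 1/6.
If it is in envelope 2 (prior 2/5): the presenter opened envelope 2, so this case is ruled out; weight (2/5)·0 = 0.
If it is in envelope 3 (prior 4/15): the presenter has no choice, probability 1; weight (4/15)·1 = 4/15.
The weights sum to 13/30.
So P(the cheque in envelope 1 | the presenter opened envelope 2) = (1/6) / (13/30) = 5/13.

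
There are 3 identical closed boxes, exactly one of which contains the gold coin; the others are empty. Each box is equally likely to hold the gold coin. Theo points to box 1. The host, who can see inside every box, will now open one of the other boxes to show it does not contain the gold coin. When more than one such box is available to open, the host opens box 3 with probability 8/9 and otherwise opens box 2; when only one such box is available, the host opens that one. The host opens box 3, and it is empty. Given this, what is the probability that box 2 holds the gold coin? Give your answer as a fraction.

9/17

Condition on the true location of the gold coin.
If it is in box 1 (prior 1/3): box 3 is available, opened with probability 8/9; weight (1/3)·(8/9) = 8/27.
If it is in box 2 (prior 1/3): only box 3 is available, probability 1; weight (1/3)·1 = 1/3.
If it is in box 3 (prior 1/3): the host opened box 3, so this case is ruled out; weight (1/3)·0 = 0.
The weights sum to 17/27.
So P(the gold coin in box 2 | the host opened box 3) = (1/3) / (17/27) = 9/17.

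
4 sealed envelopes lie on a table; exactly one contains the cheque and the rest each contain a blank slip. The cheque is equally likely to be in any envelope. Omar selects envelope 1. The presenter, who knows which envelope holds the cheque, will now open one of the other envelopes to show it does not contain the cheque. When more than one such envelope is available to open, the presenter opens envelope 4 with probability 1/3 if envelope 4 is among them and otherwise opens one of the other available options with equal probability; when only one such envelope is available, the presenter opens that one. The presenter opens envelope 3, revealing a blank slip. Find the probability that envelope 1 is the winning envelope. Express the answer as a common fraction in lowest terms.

Condition on the true location of the cheque.
If it is in envelope 1 (prior 1/4): envelope 4 is available but not opened; envelope 3 gets probability (1 − 1/3)/2 = 1/3; weight (1/4)·(1/3) = 1/12.
If it is in envelope 2 (prior 1/4): envelope 4 is available but not opened, probability 2/3; weight (1/4)·(2/3) = 1/6.
If it is in envelope 3 (prior 1/4): the presenter opened envelope 3, so this case is ruled out; weight (1/4)·0 = 0.
If it is in envelope 4 (prior 1/4): envelope 4 holds the prize so is unavailable; the presenter chooses uniformly among the 2 others, probability 1/2; weight (1/4)·(1/2) = 1/8.
The weights sum to 3/8.
So P(the cheque in envelope 1 | the presenter opened envelope 3) = (1/12) / (3/8) = 2/9.

2/9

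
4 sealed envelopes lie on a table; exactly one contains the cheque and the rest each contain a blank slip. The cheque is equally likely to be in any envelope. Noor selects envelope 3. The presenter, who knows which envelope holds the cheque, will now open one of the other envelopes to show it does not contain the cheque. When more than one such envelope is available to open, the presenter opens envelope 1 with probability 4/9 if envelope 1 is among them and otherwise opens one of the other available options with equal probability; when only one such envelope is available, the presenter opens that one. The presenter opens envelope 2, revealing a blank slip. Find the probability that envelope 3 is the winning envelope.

Consider each possible location of the cheque in turn.
If it is in envelope 1 (prior 1/4): envelope 1 holds the prize so is unavailable; the presenter chooses uniformly among the 2 others, probability 1/2; weight (1/4)·(1/2) = 1/8.
If it is in envelope 2 (prior 1/4): the presenter opened envelope 2, so this case is ruled out; weight (1/4)·0 = 0.
If it is in envelope 3 (prior 1/4): envelope 1 is available but not opened; envelope 2 gets probability (1 − 4/9)/2 = 5/18; weight (1/4)·(5/18) = 5/72.
If it is in envelope 4 (prior 1/4): envelope 1 is available but not opened, probability 5/9; weight (1/4)·(5/9) = 5/36.
The weights sum to 1/3.
So P(the cheque in envelope 3 | the presenter opened envelope 2) = (5/72) / (1/3) = 5/24.

5/24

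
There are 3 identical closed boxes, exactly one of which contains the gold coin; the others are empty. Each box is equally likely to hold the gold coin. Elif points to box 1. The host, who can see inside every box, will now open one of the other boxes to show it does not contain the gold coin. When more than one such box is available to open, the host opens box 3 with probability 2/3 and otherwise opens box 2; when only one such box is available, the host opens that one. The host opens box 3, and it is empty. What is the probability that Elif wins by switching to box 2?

Consider each possible location of the gold coin in turn.
If it is in box 1 (prior 1/3): box 3 is available, opened with probability 2/3; weight (1/3)·(2/3) = 2/9.
If it is in box 2 (prior 1/3): only box 3 is available, probability 1; weight (1/3)·1 = 1/3.
If it is in box 3 (prior 1/3): the host opened box 3, so this case is ruled out; weight (1/3)·0 = 0.
The weights sum to 5/9.
So P(the gold coin in box 2 | the host opened box 3) = (1/3) / (5/9) = 3/5.

3/5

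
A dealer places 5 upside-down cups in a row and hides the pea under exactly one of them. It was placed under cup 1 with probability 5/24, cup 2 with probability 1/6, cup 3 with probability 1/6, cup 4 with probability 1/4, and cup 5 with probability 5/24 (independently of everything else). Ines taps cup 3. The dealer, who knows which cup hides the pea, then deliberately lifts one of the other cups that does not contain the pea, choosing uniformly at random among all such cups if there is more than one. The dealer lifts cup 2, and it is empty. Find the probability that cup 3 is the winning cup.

3/19

Condition on the true location of the pea.
If it is under either of cups 1 and 5 (prior 5/24 each): the dealer has 3 equally likely choices, so probability 1/3; weight (5/24)·(1/3) = 5/72 each.
If it is under cup 2 (prior 1/6): the dealer opened cup 2, so this case is ruled out; weight (1/6)·0 = 0.
If it is under cup 3 (prior 1/6): the dealer has 4 equally likely choices, so probability 1/4; weight (1/6)·(1/4) = 1/24.
If it is under cup 4 (prior 1/4): the dealer has 3 equally likely choices, so probability 1/3; weight (1/4)·(1/3) = 1/12.
The weights sum to 19/72.
So P(the pea under cup 3 | the dealer opened cup 2) = (1/24) / (19/72) = 3/19.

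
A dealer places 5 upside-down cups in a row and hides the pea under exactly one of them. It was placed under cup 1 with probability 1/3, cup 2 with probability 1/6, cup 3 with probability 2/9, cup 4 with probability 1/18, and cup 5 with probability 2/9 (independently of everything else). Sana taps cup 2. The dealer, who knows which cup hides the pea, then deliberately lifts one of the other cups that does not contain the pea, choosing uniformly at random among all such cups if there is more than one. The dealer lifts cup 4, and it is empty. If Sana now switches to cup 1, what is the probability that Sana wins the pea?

Apply Bayes' rule, conditioning on where the pea actually is.
If it is under cup 1 (prior 1/3): the dealer has 3 equally likely choices, so probability 1/3; weight (1/3)·(1/3) = 1/9.
If it is under cup 2 (prior 1/6): the dealer has 4 equally likely choices, so probability 1/4; weight (1/6)·(1/4) = 1/24.
If it is under either of cups 3 and 5 (prior 2/9 each): the dealer has 3 equally likely choices, so probability 1/3; weight (2/9)·(1/3) = 2/27 each.
If it is under cup 4 (prior 1/18): the dealer opened cup 4, so this case is ruled out; weight (1/18)·0 = 0.
The weights sum to 65/216.
So P(the pea under cup 1 | the dealer opened cup 4) = (1/9) / (65/216) = 24/65.

24/65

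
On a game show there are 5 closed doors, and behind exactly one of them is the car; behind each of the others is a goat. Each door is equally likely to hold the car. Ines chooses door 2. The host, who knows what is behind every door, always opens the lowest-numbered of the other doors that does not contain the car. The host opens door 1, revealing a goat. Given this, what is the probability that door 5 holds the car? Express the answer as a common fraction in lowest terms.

Apply Bayes' rule, conditioning on where the car actually is.
If it is behind door 1 (prior 1/5): the host opened door 1, so this case is ruled out; weight (1/5)·0 = 0.
If it is behind any of doors 2, 3, 4, and 5 (prior 1/5 each): door 1 is the lowest-numbered option available, probability 1; weight (1/5)·1 = 1/5 each.
The weights sum to 4/5.
So P(the car behind door 5 | the host opened door 1) = (1/5) / (4/5) = 1/4.

1/4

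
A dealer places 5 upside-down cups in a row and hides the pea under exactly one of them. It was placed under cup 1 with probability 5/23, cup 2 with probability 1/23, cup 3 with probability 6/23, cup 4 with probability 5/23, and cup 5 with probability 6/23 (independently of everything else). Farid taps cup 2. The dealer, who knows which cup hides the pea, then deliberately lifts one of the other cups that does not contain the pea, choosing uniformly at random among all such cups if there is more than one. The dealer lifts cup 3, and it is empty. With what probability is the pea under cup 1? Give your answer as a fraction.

20/67

Consider each possible location of the pea in turn.
If it is under either of cups 1 and 4 (prior 5/23 each): the dealer has 3 equally likely choices, so probability 1/3; weight (5/23)·(1/3) = 5/69 each.
If it is under cup 2 (prior 1/23): the dealer has 4 equally likely choices, so probability 1/4; weight (1/23)·(1/4) = 1/92.
If it is under cup 3 (prior 6/23): the dealer opened cup 3, so this case is ruled out; weight (6/23)·0 = 0.
If it is under cup 5 (prior 6/23): the dealer has 3 equally likely choices, so probability 1/3; weight (6/23)·(1/3) = 2/23.
The weights sum to 67/276.
So P(the pea under cup 1 | the dealer opened cup 3) = (5/69) / (67/276) = 20/67.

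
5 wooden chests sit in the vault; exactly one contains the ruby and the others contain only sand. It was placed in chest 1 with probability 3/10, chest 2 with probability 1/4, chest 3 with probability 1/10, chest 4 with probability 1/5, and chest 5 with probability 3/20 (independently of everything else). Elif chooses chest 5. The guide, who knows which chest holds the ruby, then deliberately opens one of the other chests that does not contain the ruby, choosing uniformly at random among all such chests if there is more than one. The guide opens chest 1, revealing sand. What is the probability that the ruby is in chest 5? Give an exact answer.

9/53

Condition on the true location of the ruby.
If it is in chest 1 (prior 3/10): the guide opened chest 1, so this case is ruled out; weight (3/10)·0 = 0.
If it is in chest 2 (prior 1/4): the guide has 3 equally likely choices, so probability 1/3; weight (1/4)·(1/3) = 1/12.
If it is in chest 3 (prior 1/10): the guide has 3 equally likely choices, so probability 1/3; weight (1/10)·(1/3) = 1/30.
If it is in chest 4 (prior 1/5): the guide has 3 equally likely choices, so probability 1/3; weight (1/5)·(1/3) = 1/15.
If it is in chest 5 (prior 3/20): the guide has 4 equally likely choices, so probability 1/4; weight (3/20)·(1/4) = 3/80.
The weights sum to 53/240.
So P(the ruby in chest 5 | the guide opened chest 1) = (3/80) / (53/240) = 9/53.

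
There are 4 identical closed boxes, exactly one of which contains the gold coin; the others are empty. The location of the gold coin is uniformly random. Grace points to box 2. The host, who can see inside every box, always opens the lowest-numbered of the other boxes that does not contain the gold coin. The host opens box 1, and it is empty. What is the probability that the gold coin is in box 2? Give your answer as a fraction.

Apply Bayes' rule, conditioning on where the gold coin actually is.
If it is in box 1 (prior 1/4): the host opened box 1, so this case is ruled out; weight (1/4)·0 = 0.
If it is in any of boxes 2, 3, and 4 (prior 1/4 each): box 1 is the lowest-numbered option available, probability 1; weight (1/4)·1 = 1/4 each.
The weights sum to 3/4.
So P(the gold coin in box 2 | the host opened box 1) = (1/4) / (3/4) = 1/3.

1/3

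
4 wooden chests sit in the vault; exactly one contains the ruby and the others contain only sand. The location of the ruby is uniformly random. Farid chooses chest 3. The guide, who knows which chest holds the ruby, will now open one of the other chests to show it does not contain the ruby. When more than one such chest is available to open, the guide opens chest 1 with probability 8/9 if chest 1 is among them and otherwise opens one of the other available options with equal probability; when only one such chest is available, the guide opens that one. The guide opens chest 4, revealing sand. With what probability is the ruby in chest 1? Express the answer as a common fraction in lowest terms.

3/4

Consider each possible location of the ruby in turn.
If it is in chest 1 (prior 1/4): chest 1 holds the prize so is unavailable; the guide chooses uniformly among the 2 others, probability 1/2; weight (1/4)·(1/2) = 1/8.
If it is in chest 2 (prior 1/4): chest 1 is available but not opened, probability 1/9; weight (1/4)·(1/9) = 1/36.
If it is in chest 3 (prior 1/4): chest 1 is available but not opened; chest 4 gets probability (1 − 8/9)/2 = 1/18; weight (1/4)·(1/18) = 1/72.
If it is in chest 4 (prior 1/4): the guide opened chest 4, so this case is ruled out; weight (1/4)·0 = 0.
The weights sum to 1/6.
So P(the ruby in chest 1 | the guide opened chest 4) = (1/8) / (1/6) = 3/4.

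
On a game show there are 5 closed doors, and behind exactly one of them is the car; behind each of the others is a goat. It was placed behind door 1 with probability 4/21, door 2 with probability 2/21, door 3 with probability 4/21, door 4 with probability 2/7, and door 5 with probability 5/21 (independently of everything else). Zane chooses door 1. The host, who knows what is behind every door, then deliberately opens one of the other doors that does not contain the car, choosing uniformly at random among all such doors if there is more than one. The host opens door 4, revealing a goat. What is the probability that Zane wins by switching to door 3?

Condition on the true location of the car.
If it is behind door 1 (prior 4/21): the host has 4 equally likely choices, so probability 1/4; weight (4/21)·(1/4) = 1/21.
If it is behind door 2 (prior 2/21): the host has 3 equally likely choices, so probability 1/3; weight (2/21)·(1/3) = 2/63.
If it is behind door 3 (prior 4/21): the host has 3 equally likely choices, so probability 1/3; weight (4/21)·(1/3) = 4/63.
If it is behind door 4 (prior 2/7): the host opened door 4, so this case is ruled out; weight (2/7)·0 = 0.
If it is behind door 5 (prior 5/21): the host has 3 equally likely choices, so probability 1/3; weight (5/21)·(1/3) = 5/63.
The weights sum to 2/9.
So P(the car behind door 3 | the host opened door 4) = (4/63) / (2/9) = 2/7.

2/7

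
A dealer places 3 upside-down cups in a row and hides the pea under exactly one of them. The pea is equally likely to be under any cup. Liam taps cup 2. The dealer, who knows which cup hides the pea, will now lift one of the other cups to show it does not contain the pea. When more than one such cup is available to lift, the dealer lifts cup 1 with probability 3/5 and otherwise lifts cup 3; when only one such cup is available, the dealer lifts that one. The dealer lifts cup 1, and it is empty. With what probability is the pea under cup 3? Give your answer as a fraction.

5/8

Condition on the true location of the pea.
If it is under cup 1 (prior 1/3): the dealer opened cup 1, so this case is ruled out; weight (1/3)·0 = 0.
If it is under cup 2 (prior 1/3): cup 1 is available, opened with probability 3/5; weight (1/3)·(3/5) = 1/5.
If it is under cup 3 (prior 1/3): only cup 1 is available, probability 1; weight (1/3)·1 = 1/3.
The weights sum to 8/15.
So P(the pea under cup 3 | the dealer opened cup 1) = (1/3) / (8/15) = 5/8.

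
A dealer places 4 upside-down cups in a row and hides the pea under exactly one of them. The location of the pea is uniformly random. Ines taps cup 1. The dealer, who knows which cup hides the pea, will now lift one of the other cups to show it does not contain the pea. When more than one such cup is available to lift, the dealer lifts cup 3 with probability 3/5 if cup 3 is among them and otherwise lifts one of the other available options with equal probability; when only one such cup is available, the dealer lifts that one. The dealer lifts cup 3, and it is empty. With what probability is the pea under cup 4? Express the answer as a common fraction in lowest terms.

1/3

Apply Bayes' rule, conditioning on where the pea actually is.
If it is under any of cups 1, 2, and 4 (prior 1/4 each): cup 3 is available, opened with probability 3/5; weight (1/4)·(3/5) = 3/20 each.
If it is under cup 3 (prior 1/4): the dealer opened cup 3, so this case is ruled out; weight (1/4)·0 = 0.
The weights sum to 9/20.
So P(the pea under cup 4 | the dealer opened cup 3) = (3/20) / (9/20) = 1/3.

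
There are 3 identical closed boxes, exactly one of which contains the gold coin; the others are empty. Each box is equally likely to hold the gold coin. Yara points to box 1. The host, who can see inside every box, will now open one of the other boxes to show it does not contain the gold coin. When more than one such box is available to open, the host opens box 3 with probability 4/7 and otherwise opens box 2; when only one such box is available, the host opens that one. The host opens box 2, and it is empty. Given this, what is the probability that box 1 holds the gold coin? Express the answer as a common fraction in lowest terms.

3/10

Apply Bayes' rule, conditioning on where the gold coin actually is.
If it is in box 1 (prior 1/3): box 3 is available but not opened, probability 3/7; weight (1/3)·(3/7) = 1/7.
If it is in box 2 (prior 1/3): the host opened box 2, so this case is ruled out; weight (1/3)·0 = 0.
If it is in box 3 (prior 1/3): only box 2 is available, probability 1; weight (1/3)·1 = 1/3.
The weights sum to 10/21.
So P(the gold coin in box 1 | the host opened box 2) = (1/7) / (10/21) = 3/10.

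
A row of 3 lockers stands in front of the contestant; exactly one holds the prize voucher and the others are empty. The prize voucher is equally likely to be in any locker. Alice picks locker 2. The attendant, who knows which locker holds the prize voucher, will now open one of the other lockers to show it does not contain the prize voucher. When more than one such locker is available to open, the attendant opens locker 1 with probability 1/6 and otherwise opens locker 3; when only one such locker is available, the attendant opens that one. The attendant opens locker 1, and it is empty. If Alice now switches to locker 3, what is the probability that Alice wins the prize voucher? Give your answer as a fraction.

6/7

Apply Bayes' rule, conditioning on where the prize voucher actually is.
If it is in locker 1 (prior 1/3): the attendant opened locker 1, so this case is ruled out; weight (1/3)·0 = 0.
If it is in locker 2 (prior 1/3): locker 1 is available, opened with probability 1/6; weight (1/3)·(1/6) = 1/18.
If it is in locker 3 (prior 1/3): only locker 1 is available, probability 1; weight (1/3)·1 = 1/3.
The weights sum to 7/18.
So P(the prize voucher in locker 3 | the attendant opened locker 1) = (1/3) / (7/18) = 6/7.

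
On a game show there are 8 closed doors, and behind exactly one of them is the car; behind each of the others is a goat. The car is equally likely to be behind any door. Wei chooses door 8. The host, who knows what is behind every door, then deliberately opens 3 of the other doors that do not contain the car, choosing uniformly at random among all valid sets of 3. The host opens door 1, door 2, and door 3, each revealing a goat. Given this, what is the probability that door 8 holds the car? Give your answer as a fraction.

Apply Bayes' rule, conditioning on where the car actually is.
If it is behind any of doors 1, 2, and 3 (prior 1/8 each): that door was opened and seen not to hold the prize — ruled out; weight (1/8)·0 = 0 each.
If it is behind any of doors 4, 5, 6, and 7 (prior 1/8 each): the host has 20 equally likely choices, so probability 1/20; weight (1/8)·(1/20) = 1/160 each.
If it is behind door 8 (prior 1/8): the host has 35 equally likely choices, so probability 1/35; weight (1/8)·(1/35) = 1/280.
The weights sum to 1/35.
So P(the car behind door 8 | the host opened door 1, door 2, and door 3) = (1/280) / (1/35) = 1/8.

1/8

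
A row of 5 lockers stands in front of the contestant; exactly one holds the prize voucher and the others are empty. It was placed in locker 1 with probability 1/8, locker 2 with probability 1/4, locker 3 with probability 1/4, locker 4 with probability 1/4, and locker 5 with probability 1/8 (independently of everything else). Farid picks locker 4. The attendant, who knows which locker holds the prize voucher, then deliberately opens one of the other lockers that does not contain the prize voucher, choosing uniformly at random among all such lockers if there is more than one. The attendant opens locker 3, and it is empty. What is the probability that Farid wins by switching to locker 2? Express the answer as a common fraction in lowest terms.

Apply Bayes' rule, conditioning on where the prize voucher actually is.
If it is in either of lockers 1 and 5 (prior 1/8 each): the attendant has 3 equally likely choices, so probability 1/3; weight (1/8)·(1/3) = 1/24 each.
If it is in locker 2 (prior 1/4): the attendant has 3 equally likely choices, so probability 1/3; weight (1/4)·(1/3) = 1/12.
If it is in locker 3 (prior 1/4): the attendant opened locker 3, so this case is ruled out; weight (1/4)·0 = 0.
If it is in locker 4 (prior 1/4): the attendant has 4 equally likely choices, so probability 1/4; weight (1/4)·(1/4) = 1/16.
The weights sum to 11/48.
So P(the prize voucher in locker 2 | the attendant opened locker 3) = (1/12) / (11/48) = 4/11.

4/11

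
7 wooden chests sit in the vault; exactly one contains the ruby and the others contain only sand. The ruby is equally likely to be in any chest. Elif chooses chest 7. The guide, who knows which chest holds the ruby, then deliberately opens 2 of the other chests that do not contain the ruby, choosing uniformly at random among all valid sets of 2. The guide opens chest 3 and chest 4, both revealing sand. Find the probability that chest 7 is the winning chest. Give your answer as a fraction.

1/7

Consider each possible location of the ruby in turn.
If it is in any of chests 1, 2, 5, and 6 (prior 1/7 each): the guide has 10 equally likely choices, so probability 1/10; weight (1/7)·(1/10) = 1/70 each.
If it is in either of chests 3 and 4 (prior 1/7 each): that chest was opened and seen not to hold the prize — ruled out; weight (1/7)·0 = 0 each.
If it is in chest 7 (prior 1/7): the guide has 15 equally likely choices, so probability 1/15; weight (1/7)·(1/15) = 1/105.
The weights sum to 1/15.
So P(the ruby in chest 7 | the guide opened chest 3 and chest 4) = (1/105) / (1/15) = 1/7.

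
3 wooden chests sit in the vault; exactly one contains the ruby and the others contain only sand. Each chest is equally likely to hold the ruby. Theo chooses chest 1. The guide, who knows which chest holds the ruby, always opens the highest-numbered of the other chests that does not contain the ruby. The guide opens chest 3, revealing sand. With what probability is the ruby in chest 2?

1/2

Apply Bayes' rule, conditioning on where the ruby actually is.
If it is in either of chests 1 and 2 (prior 1/3 each): chest 3 is the highest-numbered option available, probability 1; weight (1/3)·1 = 1/3 each.
If it is in chest 3 (prior 1/3): the guide opened chest 3, so this case is ruled out; weight (1/3)·0 = 0.
The weights sum to 2/3.
So P(the ruby in chest 2 | the guide opened chest 3) = (1/3) / (2/3) = 1/2.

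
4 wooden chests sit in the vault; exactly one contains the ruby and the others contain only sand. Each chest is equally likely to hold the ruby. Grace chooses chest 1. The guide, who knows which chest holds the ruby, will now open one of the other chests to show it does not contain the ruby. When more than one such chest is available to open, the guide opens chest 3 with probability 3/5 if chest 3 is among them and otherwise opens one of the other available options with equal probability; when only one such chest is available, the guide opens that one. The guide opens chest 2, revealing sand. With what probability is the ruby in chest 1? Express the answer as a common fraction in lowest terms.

2/11

Consider each possible location of the ruby in turn.
If it is in chest 1 (prior 1/4): chest 3 is available but not opened; chest 2 gets probability (1 − 3/5)/2 = 1/5; weight (1/4)·(1/5) = 1/20.
If it is in chest 2 (prior 1/4): the guide opened chest 2, so this case is ruled out; weight (1/4)·0 = 0.
If it is in chest 3 (prior 1/4): chest 3 holds the prize so is unavailable; the guide chooses uniformly among the 2 others, probability 1/2; weight (1/4)·(1/2) = 1/8.
If it is in chest 4 (prior 1/4): chest 3 is available but not opened, probability 2/5; weight (1/4)·(2/5) = 1/10.
The weights sum to 11/40.
So P(the ruby in chest 1 | the guide opened chest 2) = (1/20) / (11/40) = 2/11.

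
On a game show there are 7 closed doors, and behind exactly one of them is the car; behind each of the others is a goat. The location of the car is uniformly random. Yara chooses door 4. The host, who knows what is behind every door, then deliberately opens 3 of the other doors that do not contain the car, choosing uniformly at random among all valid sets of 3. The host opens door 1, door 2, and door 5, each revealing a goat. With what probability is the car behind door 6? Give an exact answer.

2/7

Condition on the true location of the car.
If it is behind any of doors 1, 2, and 5 (prior 1/7 each): that door was opened and seen not to hold the prize — ruled out; weight (1/7)·0 = 0 each.
If it is behind any of doors 3, 6, and 7 (prior 1/7 each): the host has 10 equally likely choices, so probability 1/10; weight (1/7)·(1/10) = 1/70 each.
If it is behind door 4 (prior 1/7): the host has 20 equally likely choices, so probability 1/20; weight (1/7)·(1/20) = 1/140.
The weights sum to 1/20.
So P(the car behind door 6 | the host opened door 1, door 2, and door 5) = (1/70) / (1/20) = 2/7.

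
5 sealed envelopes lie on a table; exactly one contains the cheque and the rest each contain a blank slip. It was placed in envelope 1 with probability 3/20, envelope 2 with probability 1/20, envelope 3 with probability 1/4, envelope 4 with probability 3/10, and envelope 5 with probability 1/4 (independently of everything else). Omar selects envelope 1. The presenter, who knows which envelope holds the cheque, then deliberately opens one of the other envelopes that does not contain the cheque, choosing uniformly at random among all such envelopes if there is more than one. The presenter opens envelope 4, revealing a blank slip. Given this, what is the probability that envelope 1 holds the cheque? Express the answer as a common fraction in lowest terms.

Condition on the true location of the cheque.
If it is in envelope 1 (prior 3/20): the presenter has 4 equally likely choices, so probability 1/4; weight (3/20)·(1/4) = 3/80.
If it is in envelope 2 (prior 1/20): the presenter has 3 equally likely choices, so probability 1/3; weight (1/20)·(1/3) = 1/60.
If it is in either of envelopes 3 and 5 (prior 1/4 each): the presenter has 3 equally likely choices, so probability 1/3; weight (1/4)·(1/3) = 1/12 each.
If it is in envelope 4 (prior 3/10): the presenter opened envelope 4, so this case is ruled out; weight (3/10)·0 = 0.
The weights sum to 53/240.
So P(the cheque in envelope 1 | the presenter opened envelope 4) = (3/80) / (53/240) = 9/53.

9/53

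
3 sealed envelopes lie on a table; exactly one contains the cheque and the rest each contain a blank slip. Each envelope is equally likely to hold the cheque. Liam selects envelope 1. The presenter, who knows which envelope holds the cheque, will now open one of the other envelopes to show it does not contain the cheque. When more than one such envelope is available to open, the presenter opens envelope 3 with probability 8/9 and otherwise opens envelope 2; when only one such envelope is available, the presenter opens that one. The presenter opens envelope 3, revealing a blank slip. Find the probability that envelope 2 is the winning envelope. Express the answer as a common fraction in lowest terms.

Consider each possible location of the cheque in turn.
If it is in envelope 1 (prior 1/3): envelope 3 is available, opened with probability 8/9; weight (1/3)·(8/9) = 8/27.
If it is in envelope 2 (prior 1/3): only envelope 3 is available, probability 1; weight (1/3)·1 = 1/3.
If it is in envelope 3 (prior 1/3): the presenter opened envelope 3, so this case is ruled out; weight (1/3)·0 = 0.
The weights sum to 17/27.
So P(the cheque in envelope 2 | the presenter opened envelope 3) = (1/3) / (17/27) = 9/17.

9/17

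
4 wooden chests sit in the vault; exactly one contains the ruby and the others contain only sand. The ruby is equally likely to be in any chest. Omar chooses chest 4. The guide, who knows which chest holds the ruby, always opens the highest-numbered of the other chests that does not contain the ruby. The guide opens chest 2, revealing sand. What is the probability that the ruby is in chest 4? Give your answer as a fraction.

0

Condition on the true location of the ruby.
If it is in either of chests 1 and 4 (prior 1/4 each): the guide would have opened chest 3 instead, probability 0; weight (1/4)·0 = 0 each.
If it is in chest 2 (prior 1/4): the guide opened chest 2, so this case is ruled out; weight (1/4)·0 = 0.
If it is in chest 3 (prior 1/4): chest 2 is the highest-numbered option available, probability 1; weight (1/4)·1 = 1/4.
The weights sum to 1/4.
So P(the ruby in chest 4 | the guide opened chest 2) = 0 / (1/4) = 0.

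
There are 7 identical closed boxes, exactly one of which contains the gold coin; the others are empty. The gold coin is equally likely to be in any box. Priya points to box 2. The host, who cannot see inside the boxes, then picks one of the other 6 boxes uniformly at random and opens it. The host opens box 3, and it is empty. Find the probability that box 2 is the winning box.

1/6

Because the host chose which box to open without knowing where the gold coin is, the choice is independent of the prize location. Learning that box 3 does not hold the gold coin simply rules out that one location and leaves the remaining 6 boxes still equally likely by symmetry.
So P(the gold coin in box 2) = 1/6.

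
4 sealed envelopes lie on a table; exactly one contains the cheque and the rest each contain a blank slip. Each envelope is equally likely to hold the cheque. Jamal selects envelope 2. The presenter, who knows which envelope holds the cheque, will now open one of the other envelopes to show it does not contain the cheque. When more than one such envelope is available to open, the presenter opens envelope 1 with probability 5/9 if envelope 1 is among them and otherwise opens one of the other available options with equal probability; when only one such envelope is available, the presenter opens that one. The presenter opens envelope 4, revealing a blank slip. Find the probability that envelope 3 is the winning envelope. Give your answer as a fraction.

8/21

Condition on the true location of the cheque.
If it is in envelope 1 (prior 1/4): envelope 1 holds the prize so is unavailable; the presenter chooses uniformly among the 2 others, probability 1/2; weight (1/4)·(1/2) = 1/8.
If it is in envelope 2 (prior 1/4): envelope 1 is available but not opened; envelope 4 gets probability (1 − 5/9)/2 = 2/9; weight (1/4)·(2/9) = 1/18.
If it is in envelope 3 (prior 1/4): envelope 1 is available but not opened, probability 4/9; weight (1/4)·(4/9) = 1/9.
If it is in envelope 4 (prior 1/4): the presenter opened envelope 4, so this case is ruled out; weight (1/4)·0 = 0.
The weights sum to 7/24.
So P(the cheque in envelope 3 | the presenter opened envelope 4) = (1/9) / (7/24) = 8/21.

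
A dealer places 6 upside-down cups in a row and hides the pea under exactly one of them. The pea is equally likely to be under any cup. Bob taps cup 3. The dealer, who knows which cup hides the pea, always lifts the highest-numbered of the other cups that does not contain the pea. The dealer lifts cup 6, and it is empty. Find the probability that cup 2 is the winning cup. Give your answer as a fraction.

Apply Bayes' rule, conditioning on where the pea actually is.
If it is under any of cups 1, 2, 3, 4, and 5 (prior 1/6 each): cup 6 is the highest-numbered option available, probability 1; weight (1/6)·1 = 1/6 each.
If it is under cup 6 (prior 1/6): the dealer opened cup 6, so this case is ruled out; weight (1/6)·0 = 0.
The weights sum to 5/6.
So P(the pea under cup 2 | the dealer opened cup 6) = (1/6) / (5/6) = 1/5.

1/5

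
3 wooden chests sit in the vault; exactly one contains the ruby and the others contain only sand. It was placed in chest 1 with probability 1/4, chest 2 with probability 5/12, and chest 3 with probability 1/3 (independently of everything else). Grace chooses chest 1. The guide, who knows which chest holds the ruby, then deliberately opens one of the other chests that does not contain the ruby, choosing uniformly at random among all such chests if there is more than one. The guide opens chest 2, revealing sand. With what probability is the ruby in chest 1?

Condition on the true location of the ruby.
If it is in chest 1 (prior 1/4): the guide has 2 equally likely choices, so probability 1/2; weight (1/4)·(1/2) = 1/8.
If it is in chest 2 (prior 5/12): the guide opened chest 2, so this case is ruled out; weight (5/12)·0 = 0.
If it is in chest 3 (prior 1/3): the guide has no choice, probability 1; weight (1/3)·1 = 1/3.
The weights sum to 11/24.
So P(the ruby in chest 1 | the guide opened chest 2) = (1/8) / (11/24) = 3/11.

3/11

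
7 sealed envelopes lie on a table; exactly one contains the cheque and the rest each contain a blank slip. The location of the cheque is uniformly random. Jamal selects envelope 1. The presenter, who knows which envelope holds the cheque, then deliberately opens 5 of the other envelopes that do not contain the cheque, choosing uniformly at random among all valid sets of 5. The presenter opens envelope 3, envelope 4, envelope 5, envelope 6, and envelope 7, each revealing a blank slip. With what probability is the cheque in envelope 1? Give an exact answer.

Condition on the true location of the cheque.
If it is in envelope 1 (prior 1/7): the presenter has 6 equally likely choices, so probability 1/6; weight (1/7)·(1/6) = 1/42.
If it is in envelope 2 (prior 1/7): the presenter has no choice, probability 1; weight (1/7)·1 = 1/7.
If it is in any of envelopes 3, 4, 5, 6, and 7 (prior 1/7 each): that envelope was opened and seen not to hold the prize — ruled out; weight (1/7)·0 = 0 each.
The weights sum to 1/6.
So P(the cheque in envelope 1 | the presenter opened envelope 3, envelope 4, envelope 5, envelope 6, and envelope 7) = (1/42) / (1/6) = 1/7.

1/7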